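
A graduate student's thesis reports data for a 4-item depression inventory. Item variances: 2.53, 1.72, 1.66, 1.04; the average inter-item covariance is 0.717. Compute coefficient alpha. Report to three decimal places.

coefficient alpha = 0.738

sum of item variances = 2.53 + 1.72 + 1.66 + 1.04 = 6.95
Sum of the 6 distinct covariances = 6 × 0.717 = 4.302
total variance = sum of item variances + 2·Σcov = 6.95 + 2 × 4.302 = 15.554
α = (4/3)·(1 − 6.95/15.554) = 0.738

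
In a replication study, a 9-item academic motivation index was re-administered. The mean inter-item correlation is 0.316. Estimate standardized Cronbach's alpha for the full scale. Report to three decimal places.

Standardized α = k·r̄ / (1 + (k−1)·r̄) = 9 × 0.316 / (1 + 8 × 0.316)
  = 2.8440 / 3.5280 = 0.806

standardized Cronbach's alpha = 0.806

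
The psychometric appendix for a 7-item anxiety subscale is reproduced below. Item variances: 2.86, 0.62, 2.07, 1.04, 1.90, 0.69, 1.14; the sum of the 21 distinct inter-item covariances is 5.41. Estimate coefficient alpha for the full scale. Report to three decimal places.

ΣVar(i) = 2.86 + 0.62 + 2.07 + 1.04 + 1.90 + 0.69 + 1.14 = 10.32
Sum of distinct covariances = 5.41
total variance = ΣVar(i) + 2·Σcov = 10.32 + 2 × 5.41 = 21.14
α = (7/6)·(1 − 10.32/21.14) = 0.597

coefficient alpha = 0.597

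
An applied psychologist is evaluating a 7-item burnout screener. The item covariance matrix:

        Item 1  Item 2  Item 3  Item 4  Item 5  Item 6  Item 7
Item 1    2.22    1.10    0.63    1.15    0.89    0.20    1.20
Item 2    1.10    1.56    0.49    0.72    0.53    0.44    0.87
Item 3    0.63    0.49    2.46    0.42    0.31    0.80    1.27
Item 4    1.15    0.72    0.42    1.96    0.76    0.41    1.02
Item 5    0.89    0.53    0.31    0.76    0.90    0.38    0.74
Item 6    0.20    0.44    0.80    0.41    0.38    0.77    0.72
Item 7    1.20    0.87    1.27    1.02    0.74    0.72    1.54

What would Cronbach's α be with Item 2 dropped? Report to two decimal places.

Remaining items: Item 1, Item 3, Item 4, Item 5, Item 6, Item 7 (k = 6).
Σσᵢ² = 2.22 + 2.46 + 1.96 + 0.90 + 0.77 + 1.54 = 9.85
total variance = 9.85 + 2 × 10.90 = 31.65
α (item deleted) = (6/5)·(1 − 9.85/31.65) = 0.83

α = 0.83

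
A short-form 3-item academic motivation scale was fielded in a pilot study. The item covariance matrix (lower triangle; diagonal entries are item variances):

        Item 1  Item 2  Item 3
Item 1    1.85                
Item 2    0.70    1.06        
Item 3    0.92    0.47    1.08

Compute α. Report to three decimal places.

α = 0.767

Σσᵢ² = 1.85 + 1.06 + 1.08 = 3.99
Sum of the distinct covariances = 2.09
σ²_total = 3.99 + 2 × 2.09 = 8.17
α = (k/(k−1))·(1 − Σσᵢ²/σ²_total) = (3/2)·(1 − 3.99/8.17) = 0.767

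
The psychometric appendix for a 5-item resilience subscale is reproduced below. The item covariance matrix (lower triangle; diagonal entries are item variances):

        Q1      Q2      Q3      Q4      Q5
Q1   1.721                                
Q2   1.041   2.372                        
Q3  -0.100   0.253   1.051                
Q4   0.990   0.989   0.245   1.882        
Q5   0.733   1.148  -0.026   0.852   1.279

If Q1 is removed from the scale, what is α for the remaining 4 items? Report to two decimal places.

α = 0.68

Remaining items: Q2, Q3, Q4, Q5 (k = 4).
Σσᵢ² = 2.372 + 1.051 + 1.882 + 1.279 = 6.584
σ²_total = 6.584 + 2 × 3.461 = 13.506
α (item deleted) = (4/3)·(1 − 6.584/13.506) = 0.68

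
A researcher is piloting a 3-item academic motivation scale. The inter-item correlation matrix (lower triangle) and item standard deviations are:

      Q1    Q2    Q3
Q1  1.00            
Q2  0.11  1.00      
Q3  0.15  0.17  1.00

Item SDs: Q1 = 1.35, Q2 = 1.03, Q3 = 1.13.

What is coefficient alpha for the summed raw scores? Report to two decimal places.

coefficient alpha = 0.33

Σσ²ᵢ = 1.35² + 1.03² + 1.13² = 4.1603
Covariances σ_ij = r_ij · s_i · s_j:
  σ(Q1,Q2) = 0.11 × 1.35 × 1.03 = 0.1530
  σ(Q1,Q3) = 0.15 × 1.35 × 1.13 = 0.2288
  σ(Q2,Q3) = 0.17 × 1.03 × 1.13 = 0.1979
σ²_T = Σσ²ᵢ + 2·Σσ_ij = 4.1603 + 2 × 0.5797 = 5.3197
α = (3/2)·(1 − 4.1603/5.3197) = 0.33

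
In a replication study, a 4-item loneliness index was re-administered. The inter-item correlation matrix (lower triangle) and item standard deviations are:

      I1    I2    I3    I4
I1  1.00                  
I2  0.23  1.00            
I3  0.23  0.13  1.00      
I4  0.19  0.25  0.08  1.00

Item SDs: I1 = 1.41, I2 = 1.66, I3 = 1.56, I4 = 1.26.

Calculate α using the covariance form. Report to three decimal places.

Σσ²ᵢ = 1.41² + 1.66² + 1.56² + 1.26² = 8.7649
Covariances σ_ij = r_ij · s_i · s_j:
  σ(I1,I2) = 0.23 × 1.41 × 1.66 = 0.5383
  σ(I1,I3) = 0.23 × 1.41 × 1.56 = 0.5059
  σ(I1,I4) = 0.19 × 1.41 × 1.26 = 0.3376
  σ(I2,I3) = 0.13 × 1.66 × 1.56 = 0.3366
  σ(I2,I4) = 0.25 × 1.66 × 1.26 = 0.5229
  σ(I3,I4) = 0.08 × 1.56 × 1.26 = 0.1572
σ²_T = Σσ²ᵢ + 2·Σσ_ij = 8.7649 + 2 × 2.3985 = 13.5619
α = (4/3)·(1 − 8.7649/13.5619) = 0.472

α = 0.472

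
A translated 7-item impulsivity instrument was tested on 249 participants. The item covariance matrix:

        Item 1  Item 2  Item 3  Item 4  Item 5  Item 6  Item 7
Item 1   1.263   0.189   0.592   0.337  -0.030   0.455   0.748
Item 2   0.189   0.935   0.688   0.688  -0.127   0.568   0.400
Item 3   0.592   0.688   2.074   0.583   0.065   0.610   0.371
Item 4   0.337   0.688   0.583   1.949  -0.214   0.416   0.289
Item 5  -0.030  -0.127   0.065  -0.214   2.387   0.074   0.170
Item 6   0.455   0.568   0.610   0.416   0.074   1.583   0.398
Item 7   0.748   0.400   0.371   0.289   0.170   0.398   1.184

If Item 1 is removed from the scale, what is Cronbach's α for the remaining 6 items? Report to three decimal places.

Remaining items: Item 2, Item 3, Item 4, Item 5, Item 6, Item 7 (k = 6).
ΣVar(i) = 0.935 + 2.074 + 1.949 + 2.387 + 1.583 + 1.184 = 10.112
Var(T) = 10.112 + 2 × 4.979 = 20.070
α (item deleted) = (6/5)·(1 − 10.112/20.070) = 0.595

Cronbach's α = 0.595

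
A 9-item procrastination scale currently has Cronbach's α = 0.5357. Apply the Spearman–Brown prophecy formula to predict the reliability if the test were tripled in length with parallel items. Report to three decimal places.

predicted reliability = 0.776

Length factor m = 3
α' = m·α / (1 + (m−1)·α)
   = 3 × 0.5357 / (1 + (3 − 1) × 0.5357)
   = 1.6071 / 2.0714 = 0.776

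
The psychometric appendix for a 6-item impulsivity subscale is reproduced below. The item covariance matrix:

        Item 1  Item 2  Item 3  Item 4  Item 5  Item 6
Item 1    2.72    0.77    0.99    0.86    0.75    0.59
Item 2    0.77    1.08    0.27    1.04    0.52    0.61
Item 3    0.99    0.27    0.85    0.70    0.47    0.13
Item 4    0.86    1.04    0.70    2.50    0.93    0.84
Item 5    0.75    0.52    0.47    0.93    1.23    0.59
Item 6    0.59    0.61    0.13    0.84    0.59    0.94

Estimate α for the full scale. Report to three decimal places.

ΣVar(i) = 2.72 + 1.08 + 0.85 + 2.50 + 1.23 + 0.94 = 9.32
Sum of the distinct covariances = 10.06
σ²_T = 9.32 + 2 × 10.06 = 29.44
α = (k/(k−1))·(1 − ΣVar(i)/σ²_T) = (6/5)·(1 − 9.32/29.44) = 0.820

α = 0.820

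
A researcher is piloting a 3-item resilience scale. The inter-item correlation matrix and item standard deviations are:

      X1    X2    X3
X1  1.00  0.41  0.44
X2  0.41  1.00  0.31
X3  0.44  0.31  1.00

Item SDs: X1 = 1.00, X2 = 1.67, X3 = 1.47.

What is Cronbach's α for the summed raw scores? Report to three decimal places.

Σσ²ᵢ = 1.00² + 1.67² + 1.47² = 5.9498
Covariances σ_ij = r_ij · s_i · s_j:
  σ(X1,X2) = 0.41 × 1.00 × 1.67 = 0.6847
  σ(X1,X3) = 0.44 × 1.00 × 1.47 = 0.6468
  σ(X2,X3) = 0.31 × 1.67 × 1.47 = 0.7610
σ²_T = Σσ²ᵢ + 2·Σσ_ij = 5.9498 + 2 × 2.0925 = 10.1348
α = (3/2)·(1 − 5.9498/10.1348) = 0.619

α = 0.619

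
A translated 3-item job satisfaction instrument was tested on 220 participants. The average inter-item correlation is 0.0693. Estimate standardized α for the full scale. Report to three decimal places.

standardized α = 0.183

Standardized α = k·r̄ / (1 + (k−1)·r̄) = 3 × 0.0693 / (1 + 2 × 0.0693)
  = 0.2079 / 1.1386 = 0.183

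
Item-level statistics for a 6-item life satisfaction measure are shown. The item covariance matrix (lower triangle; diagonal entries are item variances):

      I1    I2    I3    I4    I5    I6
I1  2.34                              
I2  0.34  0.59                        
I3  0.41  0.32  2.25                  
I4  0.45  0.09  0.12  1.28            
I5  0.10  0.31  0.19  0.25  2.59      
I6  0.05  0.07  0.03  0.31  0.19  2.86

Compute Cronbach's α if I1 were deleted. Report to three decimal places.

α = 0.353

Remaining items: I2, I3, I4, I5, I6 (k = 5).
Σσ²ᵢ = 0.59 + 2.25 + 1.28 + 2.59 + 2.86 = 9.57
total variance = 9.57 + 2 × 1.88 = 13.33
α (item deleted) = (5/4)·(1 − 9.57/13.33) = 0.353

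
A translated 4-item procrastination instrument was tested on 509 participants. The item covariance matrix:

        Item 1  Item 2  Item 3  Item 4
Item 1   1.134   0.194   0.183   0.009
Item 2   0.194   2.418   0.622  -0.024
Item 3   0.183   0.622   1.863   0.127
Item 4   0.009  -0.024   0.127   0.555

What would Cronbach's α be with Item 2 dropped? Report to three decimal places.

Remaining items: Item 1, Item 3, Item 4 (k = 3).
sum of item variances = 1.134 + 1.863 + 0.555 = 3.552
σ²_T = 3.552 + 2 × 0.319 = 4.190
α (item deleted) = (3/2)·(1 − 3.552/4.190) = 0.228

α = 0.228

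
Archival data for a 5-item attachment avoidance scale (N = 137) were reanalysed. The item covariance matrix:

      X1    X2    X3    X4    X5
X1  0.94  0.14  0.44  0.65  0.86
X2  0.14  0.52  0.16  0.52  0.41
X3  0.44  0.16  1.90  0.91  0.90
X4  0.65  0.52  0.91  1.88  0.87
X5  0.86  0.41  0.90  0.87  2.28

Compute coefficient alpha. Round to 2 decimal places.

α = 0.76

Σσᵢ² = 0.94 + 0.52 + 1.90 + 1.88 + 2.28 = 7.52
Sum of off-diagonal covariances = 5.86
total variance = 7.52 + 2 × 5.86 = 19.24
α = (k/(k−1))·(1 − Σσᵢ²/total variance) = (5/4)·(1 − 7.52/19.24) = 0.76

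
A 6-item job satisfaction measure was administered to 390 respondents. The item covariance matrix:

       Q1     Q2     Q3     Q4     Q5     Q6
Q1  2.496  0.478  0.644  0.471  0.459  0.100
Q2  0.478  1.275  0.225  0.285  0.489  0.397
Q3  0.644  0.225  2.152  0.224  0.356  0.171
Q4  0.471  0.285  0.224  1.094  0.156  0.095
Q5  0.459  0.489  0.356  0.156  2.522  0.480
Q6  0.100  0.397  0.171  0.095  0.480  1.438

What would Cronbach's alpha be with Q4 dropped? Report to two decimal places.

Cronbach's alpha = 0.54

Remaining items: Q1, Q2, Q3, Q5, Q6 (k = 5).
ΣVar(i) = 2.496 + 1.275 + 2.152 + 2.522 + 1.438 = 9.883
σ²_total = 9.883 + 2 × 3.799 = 17.481
α (item deleted) = (5/4)·(1 − 9.883/17.481) = 0.54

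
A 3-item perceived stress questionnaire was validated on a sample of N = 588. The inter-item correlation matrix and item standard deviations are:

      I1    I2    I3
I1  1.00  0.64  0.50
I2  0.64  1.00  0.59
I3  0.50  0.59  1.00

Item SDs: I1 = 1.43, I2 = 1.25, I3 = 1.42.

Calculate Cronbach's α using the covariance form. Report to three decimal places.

Σσ²ᵢ = 1.43² + 1.25² + 1.42² = 5.6238
Covariances σ_ij = r_ij · s_i · s_j:
  σ(I1,I2) = 0.64 × 1.43 × 1.25 = 1.1440
  σ(I1,I3) = 0.50 × 1.43 × 1.42 = 1.0153
  σ(I2,I3) = 0.59 × 1.25 × 1.42 = 1.0472
σ²_T = Σσ²ᵢ + 2·Σσ_ij = 5.6238 + 2 × 3.2065 = 12.0368
α = (3/2)·(1 − 5.6238/12.0368) = 0.799

α = 0.799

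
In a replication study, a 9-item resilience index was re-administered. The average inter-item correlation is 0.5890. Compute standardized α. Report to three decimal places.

α = 0.928

Standardized α = k·r̄ / (1 + (k−1)·r̄) = 9 × 0.5890 / (1 + 8 × 0.5890)
  = 5.3010 / 5.7120 = 0.928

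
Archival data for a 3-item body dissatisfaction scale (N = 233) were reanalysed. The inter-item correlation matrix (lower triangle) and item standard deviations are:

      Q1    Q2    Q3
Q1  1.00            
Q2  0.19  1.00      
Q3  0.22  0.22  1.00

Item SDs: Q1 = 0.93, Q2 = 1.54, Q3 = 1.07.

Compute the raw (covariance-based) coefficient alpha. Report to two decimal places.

coefficient alpha = 0.42

Σσ²ᵢ = 0.93² + 1.54² + 1.07² = 4.3814
Covariances σ_ij = r_ij · s_i · s_j:
  σ(Q1,Q2) = 0.19 × 0.93 × 1.54 = 0.2721
  σ(Q1,Q3) = 0.22 × 0.93 × 1.07 = 0.2189
  σ(Q2,Q3) = 0.22 × 1.54 × 1.07 = 0.3625
σ²_T = Σσ²ᵢ + 2·Σσ_ij = 4.3814 + 2 × 0.8535 = 6.0884
α = (3/2)·(1 − 4.3814/6.0884) = 0.42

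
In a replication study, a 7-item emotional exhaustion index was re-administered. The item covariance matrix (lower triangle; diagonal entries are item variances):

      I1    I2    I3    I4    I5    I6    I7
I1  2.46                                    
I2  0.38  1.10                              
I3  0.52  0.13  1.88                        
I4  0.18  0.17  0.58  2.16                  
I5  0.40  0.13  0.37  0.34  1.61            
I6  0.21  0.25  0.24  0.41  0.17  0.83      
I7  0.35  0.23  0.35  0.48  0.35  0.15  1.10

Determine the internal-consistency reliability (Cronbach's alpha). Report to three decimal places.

Cronbach's alpha = 0.623

Σσ²ᵢ = 2.46 + 1.10 + 1.88 + 2.16 + 1.61 + 0.83 + 1.10 = 11.14
Sum of the distinct covariances = 6.39
Var(T) = 11.14 + 2 × 6.39 = 23.92
α = (k/(k−1))·(1 − Σσ²ᵢ/Var(T)) = (7/6)·(1 − 11.14/23.92) = 0.623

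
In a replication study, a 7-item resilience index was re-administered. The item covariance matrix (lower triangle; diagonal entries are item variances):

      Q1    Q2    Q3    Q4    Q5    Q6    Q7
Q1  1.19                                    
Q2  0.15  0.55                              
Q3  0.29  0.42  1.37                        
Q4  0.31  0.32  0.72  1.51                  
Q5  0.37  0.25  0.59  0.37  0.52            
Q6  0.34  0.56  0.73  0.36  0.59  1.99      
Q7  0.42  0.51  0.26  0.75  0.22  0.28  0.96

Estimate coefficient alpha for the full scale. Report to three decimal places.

ΣVar(i) = 1.19 + 0.55 + 1.37 + 1.51 + 0.52 + 1.99 + 0.96 = 8.09
Sum of off-diagonal covariances = 8.81
σ²_T = 8.09 + 2 × 8.81 = 25.71
α = (k/(k−1))·(1 − ΣVar(i)/σ²_T) = (7/6)·(1 − 8.09/25.71) = 0.800

α = 0.800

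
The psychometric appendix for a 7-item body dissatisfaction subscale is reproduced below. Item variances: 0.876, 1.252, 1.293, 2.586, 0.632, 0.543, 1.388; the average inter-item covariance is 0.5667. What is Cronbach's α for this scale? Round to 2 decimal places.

α = 0.86

Σσ²ᵢ = 0.876 + 1.252 + 1.293 + 2.586 + 0.632 + 0.543 + 1.388 = 8.570
Sum of the 21 distinct covariances = 21 × 0.5667 = 11.9007
total variance = Σσ²ᵢ + 2·Σcov = 8.570 + 2 × 11.9007 = 32.3714
α = (7/6)·(1 − 8.570/32.3714) = 0.86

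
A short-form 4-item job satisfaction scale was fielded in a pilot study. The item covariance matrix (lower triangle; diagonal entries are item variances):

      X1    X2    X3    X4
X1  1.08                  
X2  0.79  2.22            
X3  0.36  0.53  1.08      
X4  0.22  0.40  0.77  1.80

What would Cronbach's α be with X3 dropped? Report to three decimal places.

Remaining items: X1, X2, X4 (k = 3).
sum of item variances = 1.08 + 2.22 + 1.80 = 5.10
σ²_total = 5.10 + 2 × 1.41 = 7.92
α (item deleted) = (3/2)·(1 − 5.10/7.92) = 0.534

α = 0.534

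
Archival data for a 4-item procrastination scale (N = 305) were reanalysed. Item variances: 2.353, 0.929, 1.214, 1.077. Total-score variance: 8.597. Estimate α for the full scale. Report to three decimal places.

α = 0.469

sum of item variances = 2.353 + 0.929 + 1.214 + 1.077 = 5.573
α = (k/(k−1))·(1 − sum of item variances/total variance) = (4/3)·(1 − 5.573/8.597) = 0.469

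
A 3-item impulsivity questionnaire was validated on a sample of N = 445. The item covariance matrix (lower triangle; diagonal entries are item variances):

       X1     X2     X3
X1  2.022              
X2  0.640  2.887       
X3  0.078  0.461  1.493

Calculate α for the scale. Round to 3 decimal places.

α = 0.404

sum of item variances = 2.022 + 2.887 + 1.493 = 6.402
Sum of the distinct covariances = 1.179
σ²_total = 6.402 + 2 × 1.179 = 8.760
α = (k/(k−1))·(1 − sum of item variances/σ²_total) = (3/2)·(1 − 6.402/8.760) = 0.404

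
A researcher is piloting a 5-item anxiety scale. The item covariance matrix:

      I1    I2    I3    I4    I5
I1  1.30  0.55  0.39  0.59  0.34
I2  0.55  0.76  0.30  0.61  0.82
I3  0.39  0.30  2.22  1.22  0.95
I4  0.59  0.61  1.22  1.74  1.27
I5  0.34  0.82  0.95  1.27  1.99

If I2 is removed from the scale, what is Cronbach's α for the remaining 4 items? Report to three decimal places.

Cronbach's α = 0.757

Remaining items: I1, I3, I4, I5 (k = 4).
Σσ²ᵢ = 1.30 + 2.22 + 1.74 + 1.99 = 7.25
σ²_T = 7.25 + 2 × 4.76 = 16.77
α (item deleted) = (4/3)·(1 − 7.25/16.77) = 0.757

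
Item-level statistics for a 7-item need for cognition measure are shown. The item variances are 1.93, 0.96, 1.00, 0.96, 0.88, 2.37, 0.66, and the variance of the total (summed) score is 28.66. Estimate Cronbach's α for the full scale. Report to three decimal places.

Σσᵢ² = 1.93 + 0.96 + 1.00 + 0.96 + 0.88 + 2.37 + 0.66 = 8.76
α = (k/(k−1))·(1 − Σσᵢ²/total variance) = (7/6)·(1 − 8.76/28.66) = 0.810

α = 0.810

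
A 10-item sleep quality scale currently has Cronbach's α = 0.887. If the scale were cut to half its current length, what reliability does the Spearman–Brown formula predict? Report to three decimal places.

predicted reliability = 0.797

Length factor m = 1/2
α' = m·α / (1 − (1−m)·α)
   = 1/2 × 0.887 / (1 − (1 − 1/2) × 0.887)
   = 0.4435 / 0.5565 = 0.797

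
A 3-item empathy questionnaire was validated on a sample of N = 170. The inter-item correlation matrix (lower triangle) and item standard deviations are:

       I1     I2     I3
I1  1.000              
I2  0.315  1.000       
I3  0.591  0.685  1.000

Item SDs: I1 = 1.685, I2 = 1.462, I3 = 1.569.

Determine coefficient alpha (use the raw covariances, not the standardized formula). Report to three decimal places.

Σσ²ᵢ = 1.685² + 1.462² + 1.569² = 7.4384
Covariances σ_ij = r_ij · s_i · s_j:
  σ(I1,I2) = 0.315 × 1.685 × 1.462 = 0.7760
  σ(I1,I3) = 0.591 × 1.685 × 1.569 = 1.5625
  σ(I2,I3) = 0.685 × 1.462 × 1.569 = 1.5713
σ²_T = Σσ²ᵢ + 2·Σσ_ij = 7.4384 + 2 × 3.9098 = 15.2580
α = (3/2)·(1 − 7.4384/15.2580) = 0.769

coefficient alpha = 0.769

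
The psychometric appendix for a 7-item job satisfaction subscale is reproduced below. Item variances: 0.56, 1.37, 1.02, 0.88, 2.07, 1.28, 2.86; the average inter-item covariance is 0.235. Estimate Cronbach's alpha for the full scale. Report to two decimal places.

α = 0.58

ΣVar(i) = 0.56 + 1.37 + 1.02 + 0.88 + 2.07 + 1.28 + 2.86 = 10.04
Sum of the 21 distinct covariances = 21 × 0.235 = 4.935
σ²_T = ΣVar(i) + 2·Σcov = 10.04 + 2 × 4.935 = 19.910
α = (7/6)·(1 − 10.04/19.910) = 0.58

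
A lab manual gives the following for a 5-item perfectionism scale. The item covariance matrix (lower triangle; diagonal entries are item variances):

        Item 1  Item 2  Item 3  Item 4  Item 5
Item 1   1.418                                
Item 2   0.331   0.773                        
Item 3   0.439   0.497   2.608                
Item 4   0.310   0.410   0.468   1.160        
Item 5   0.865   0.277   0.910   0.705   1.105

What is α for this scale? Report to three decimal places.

α = 0.745

ΣVar(i) = 1.418 + 0.773 + 2.608 + 1.160 + 1.105 = 7.064
Sum of off-diagonal covariances = 5.212
Var(T) = 7.064 + 2 × 5.212 = 17.488
α = (k/(k−1))·(1 − ΣVar(i)/Var(T)) = (5/4)·(1 − 7.064/17.488) = 0.745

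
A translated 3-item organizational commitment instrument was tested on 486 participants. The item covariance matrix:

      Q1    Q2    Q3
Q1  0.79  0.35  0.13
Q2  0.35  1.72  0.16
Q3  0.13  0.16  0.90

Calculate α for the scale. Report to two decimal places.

α = 0.41

sum of item variances = 0.79 + 1.72 + 0.90 = 3.41
Sum of off-diagonal covariances = 0.64
σ²_T = 3.41 + 2 × 0.64 = 4.69
α = (k/(k−1))·(1 − sum of item variances/σ²_T) = (3/2)·(1 − 3.41/4.69) = 0.41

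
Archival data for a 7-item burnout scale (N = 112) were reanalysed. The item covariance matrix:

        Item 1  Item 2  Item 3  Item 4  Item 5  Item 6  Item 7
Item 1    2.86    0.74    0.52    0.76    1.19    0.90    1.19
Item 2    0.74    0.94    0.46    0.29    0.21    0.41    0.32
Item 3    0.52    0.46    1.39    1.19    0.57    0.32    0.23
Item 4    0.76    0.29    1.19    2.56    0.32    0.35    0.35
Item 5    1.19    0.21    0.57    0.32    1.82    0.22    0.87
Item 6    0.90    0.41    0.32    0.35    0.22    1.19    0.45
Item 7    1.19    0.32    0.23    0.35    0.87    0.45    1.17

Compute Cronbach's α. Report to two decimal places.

Σσᵢ² = 2.86 + 0.94 + 1.39 + 2.56 + 1.82 + 1.19 + 1.17 = 11.93
Sum of off-diagonal covariances = 11.86
σ²_T = 11.93 + 2 × 11.86 = 35.65
α = (k/(k−1))·(1 − Σσᵢ²/σ²_T) = (7/6)·(1 − 11.93/35.65) = 0.78

Cronbach's α = 0.78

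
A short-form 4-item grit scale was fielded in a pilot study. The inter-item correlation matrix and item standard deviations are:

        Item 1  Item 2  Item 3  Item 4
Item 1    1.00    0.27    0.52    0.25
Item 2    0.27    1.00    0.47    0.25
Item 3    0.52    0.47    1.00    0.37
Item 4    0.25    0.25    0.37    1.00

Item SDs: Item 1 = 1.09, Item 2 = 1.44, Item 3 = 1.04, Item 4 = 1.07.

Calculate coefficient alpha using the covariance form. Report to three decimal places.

Σσ²ᵢ = 1.09² + 1.44² + 1.04² + 1.07² = 5.4882
Covariances σ_ij = r_ij · s_i · s_j:
  σ(Item 1,Item 2) = 0.27 × 1.09 × 1.44 = 0.4238
  σ(Item 1,Item 3) = 0.52 × 1.09 × 1.04 = 0.5895
  σ(Item 1,Item 4) = 0.25 × 1.09 × 1.07 = 0.2916
  σ(Item 2,Item 3) = 0.47 × 1.44 × 1.04 = 0.7039
  σ(Item 2,Item 4) = 0.25 × 1.44 × 1.07 = 0.3852
  σ(Item 3,Item 4) = 0.37 × 1.04 × 1.07 = 0.4117
σ²_T = Σσ²ᵢ + 2·Σσ_ij = 5.4882 + 2 × 2.8057 = 11.0996
α = (4/3)·(1 − 5.4882/11.0996) = 0.674

coefficient alpha = 0.674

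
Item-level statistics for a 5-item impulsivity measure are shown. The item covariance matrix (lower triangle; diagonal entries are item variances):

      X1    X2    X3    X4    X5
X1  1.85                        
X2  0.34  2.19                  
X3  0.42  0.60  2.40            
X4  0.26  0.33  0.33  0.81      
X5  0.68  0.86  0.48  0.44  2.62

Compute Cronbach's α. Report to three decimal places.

Cronbach's α = 0.612

ΣVar(i) = 1.85 + 2.19 + 2.40 + 0.81 + 2.62 = 9.87
Sum of off-diagonal covariances = 4.74
σ²_T = 9.87 + 2 × 4.74 = 19.35
α = (k/(k−1))·(1 − ΣVar(i)/σ²_T) = (5/4)·(1 − 9.87/19.35) = 0.612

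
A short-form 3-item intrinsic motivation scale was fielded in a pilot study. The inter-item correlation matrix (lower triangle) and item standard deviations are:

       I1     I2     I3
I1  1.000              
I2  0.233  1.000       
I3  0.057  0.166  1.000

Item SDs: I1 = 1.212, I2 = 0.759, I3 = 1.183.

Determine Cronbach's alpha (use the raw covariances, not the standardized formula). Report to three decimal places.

Σσ²ᵢ = 1.212² + 0.759² + 1.183² = 3.4445
Covariances σ_ij = r_ij · s_i · s_j:
  σ(I1,I2) = 0.233 × 1.212 × 0.759 = 0.2143
  σ(I1,I3) = 0.057 × 1.212 × 1.183 = 0.0817
  σ(I2,I3) = 0.166 × 0.759 × 1.183 = 0.1491
σ²_T = Σσ²ᵢ + 2·Σσ_ij = 3.4445 + 2 × 0.4451 = 4.3347
α = (3/2)·(1 − 3.4445/4.3347) = 0.308

Cronbach's alpha = 0.308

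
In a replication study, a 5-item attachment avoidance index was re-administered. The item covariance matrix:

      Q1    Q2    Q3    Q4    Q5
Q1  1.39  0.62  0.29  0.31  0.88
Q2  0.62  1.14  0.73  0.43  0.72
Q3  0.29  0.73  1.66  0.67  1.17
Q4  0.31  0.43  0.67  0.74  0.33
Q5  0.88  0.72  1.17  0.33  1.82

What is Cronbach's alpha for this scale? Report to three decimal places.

Cronbach's alpha = 0.807

ΣVar(i) = 1.39 + 1.14 + 1.66 + 0.74 + 1.82 = 6.75
Σ_{i<j} σ_ij = 6.15
Var(T) = 6.75 + 2 × 6.15 = 19.05
α = (k/(k−1))·(1 − ΣVar(i)/Var(T)) = (5/4)·(1 − 6.75/19.05) = 0.807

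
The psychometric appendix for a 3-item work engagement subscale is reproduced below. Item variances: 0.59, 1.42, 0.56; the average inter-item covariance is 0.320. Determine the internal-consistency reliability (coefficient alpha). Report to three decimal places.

ΣVar(i) = 0.59 + 1.42 + 0.56 = 2.57
Sum of the 3 distinct covariances = 3 × 0.320 = 0.960
total variance = ΣVar(i) + 2·Σcov = 2.57 + 2 × 0.960 = 4.490
α = (3/2)·(1 − 2.57/4.490) = 0.641

α = 0.641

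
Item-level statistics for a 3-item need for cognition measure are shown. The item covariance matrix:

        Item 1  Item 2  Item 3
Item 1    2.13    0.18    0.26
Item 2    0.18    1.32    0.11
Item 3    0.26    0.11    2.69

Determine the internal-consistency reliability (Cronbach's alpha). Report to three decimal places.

Σσ²ᵢ = 2.13 + 1.32 + 2.69 = 6.14
Sum of off-diagonal covariances = 0.55
σ²_total = 6.14 + 2 × 0.55 = 7.24
α = (k/(k−1))·(1 − Σσ²ᵢ/σ²_total) = (3/2)·(1 − 6.14/7.24) = 0.228

Cronbach's alpha = 0.228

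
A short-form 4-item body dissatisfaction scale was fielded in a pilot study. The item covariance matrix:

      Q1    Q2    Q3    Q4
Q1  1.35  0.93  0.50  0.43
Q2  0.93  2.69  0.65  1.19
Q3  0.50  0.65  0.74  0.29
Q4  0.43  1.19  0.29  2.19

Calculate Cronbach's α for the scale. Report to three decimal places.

Σσ²ᵢ = 1.35 + 2.69 + 0.74 + 2.19 = 6.97
Σ_{i<j} σ_ij = 3.99
total variance = 6.97 + 2 × 3.99 = 14.95
α = (k/(k−1))·(1 − Σσ²ᵢ/total variance) = (4/3)·(1 − 6.97/14.95) = 0.712

α = 0.712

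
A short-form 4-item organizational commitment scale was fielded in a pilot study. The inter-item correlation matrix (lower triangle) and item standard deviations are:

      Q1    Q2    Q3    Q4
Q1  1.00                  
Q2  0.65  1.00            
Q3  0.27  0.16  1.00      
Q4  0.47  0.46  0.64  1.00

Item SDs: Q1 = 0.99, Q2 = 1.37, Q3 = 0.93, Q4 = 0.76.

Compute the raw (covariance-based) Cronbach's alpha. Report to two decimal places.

Cronbach's alpha = 0.73

Σσ²ᵢ = 0.99² + 1.37² + 0.93² + 0.76² = 4.2995
Covariances σ_ij = r_ij · s_i · s_j:
  σ(Q1,Q2) = 0.65 × 0.99 × 1.37 = 0.8816
  σ(Q1,Q3) = 0.27 × 0.99 × 0.93 = 0.2486
  σ(Q1,Q4) = 0.47 × 0.99 × 0.76 = 0.3536
  σ(Q2,Q3) = 0.16 × 1.37 × 0.93 = 0.2039
  σ(Q2,Q4) = 0.46 × 1.37 × 0.76 = 0.4790
  σ(Q3,Q4) = 0.64 × 0.93 × 0.76 = 0.4524
σ²_T = Σσ²ᵢ + 2·Σσ_ij = 4.2995 + 2 × 2.6191 = 9.5377
α = (4/3)·(1 − 4.2995/9.5377) = 0.73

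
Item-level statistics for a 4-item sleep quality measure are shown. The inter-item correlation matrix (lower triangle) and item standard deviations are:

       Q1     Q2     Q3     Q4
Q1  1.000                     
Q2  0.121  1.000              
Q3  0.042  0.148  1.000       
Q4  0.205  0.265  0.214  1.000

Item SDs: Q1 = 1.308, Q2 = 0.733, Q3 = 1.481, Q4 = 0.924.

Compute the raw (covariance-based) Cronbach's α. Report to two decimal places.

α = 0.39

Σσ²ᵢ = 1.308² + 0.733² + 1.481² + 0.924² = 5.2953
Covariances σ_ij = r_ij · s_i · s_j:
  σ(Q1,Q2) = 0.121 × 1.308 × 0.733 = 0.1160
  σ(Q1,Q3) = 0.042 × 1.308 × 1.481 = 0.0814
  σ(Q1,Q4) = 0.205 × 1.308 × 0.924 = 0.2478
  σ(Q2,Q3) = 0.148 × 0.733 × 1.481 = 0.1607
  σ(Q2,Q4) = 0.265 × 0.733 × 0.924 = 0.1795
  σ(Q3,Q4) = 0.214 × 1.481 × 0.924 = 0.2928
σ²_T = Σσ²ᵢ + 2·Σσ_ij = 5.2953 + 2 × 1.0782 = 7.4517
α = (4/3)·(1 − 5.2953/7.4517) = 0.39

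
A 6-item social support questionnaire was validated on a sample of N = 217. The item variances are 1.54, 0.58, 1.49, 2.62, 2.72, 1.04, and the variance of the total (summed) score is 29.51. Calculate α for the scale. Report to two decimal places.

Σσᵢ² = 1.54 + 0.58 + 1.49 + 2.62 + 2.72 + 1.04 = 9.99
α = (k/(k−1))·(1 − Σσᵢ²/σ²_T) = (6/5)·(1 − 9.99/29.51) = 0.79

α = 0.79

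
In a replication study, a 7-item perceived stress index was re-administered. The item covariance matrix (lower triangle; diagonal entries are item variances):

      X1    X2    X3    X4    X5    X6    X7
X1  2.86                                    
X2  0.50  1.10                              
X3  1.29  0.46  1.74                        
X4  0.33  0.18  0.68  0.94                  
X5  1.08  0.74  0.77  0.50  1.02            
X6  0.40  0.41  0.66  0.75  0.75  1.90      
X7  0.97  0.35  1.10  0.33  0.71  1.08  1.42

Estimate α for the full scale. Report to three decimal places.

α = 0.839

Σσ²ᵢ = 2.86 + 1.10 + 1.74 + 0.94 + 1.02 + 1.90 + 1.42 = 10.98
Sum of off-diagonal covariances = 14.04
Var(T) = 10.98 + 2 × 14.04 = 39.06
α = (k/(k−1))·(1 − Σσ²ᵢ/Var(T)) = (7/6)·(1 − 10.98/39.06) = 0.839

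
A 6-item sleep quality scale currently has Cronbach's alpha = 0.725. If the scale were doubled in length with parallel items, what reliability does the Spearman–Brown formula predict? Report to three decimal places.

predicted reliability = 0.841

Length factor m = 2
α' = m·α / (1 + (m−1)·α)
   = 2 × 0.725 / (1 + (2 − 1) × 0.725)
   = 1.4500 / 1.7250 = 0.841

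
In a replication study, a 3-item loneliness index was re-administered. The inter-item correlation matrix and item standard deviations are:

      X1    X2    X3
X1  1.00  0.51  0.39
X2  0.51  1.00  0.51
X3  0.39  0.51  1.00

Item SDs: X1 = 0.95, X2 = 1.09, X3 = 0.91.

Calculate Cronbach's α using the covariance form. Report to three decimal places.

α = 0.727

Σσ²ᵢ = 0.95² + 1.09² + 0.91² = 2.9187
Covariances σ_ij = r_ij · s_i · s_j:
  σ(X1,X2) = 0.51 × 0.95 × 1.09 = 0.5281
  σ(X1,X3) = 0.39 × 0.95 × 0.91 = 0.3372
  σ(X2,X3) = 0.51 × 1.09 × 0.91 = 0.5059
σ²_T = Σσ²ᵢ + 2·Σσ_ij = 2.9187 + 2 × 1.3712 = 5.6611
α = (3/2)·(1 − 2.9187/5.6611) = 0.727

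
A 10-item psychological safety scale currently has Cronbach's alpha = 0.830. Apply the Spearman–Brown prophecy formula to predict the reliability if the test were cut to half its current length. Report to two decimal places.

Length factor m = 1/2
α' = m·α / (1 − (1−m)·α)
   = 1/2 × 0.830 / (1 − (1 − 1/2) × 0.830)
   = 0.4150 / 0.5850 = 0.71

predicted reliability = 0.71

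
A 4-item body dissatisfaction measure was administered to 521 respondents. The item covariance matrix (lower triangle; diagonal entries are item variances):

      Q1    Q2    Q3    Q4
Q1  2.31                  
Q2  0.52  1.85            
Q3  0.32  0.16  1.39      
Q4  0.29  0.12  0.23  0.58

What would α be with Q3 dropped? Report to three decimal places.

Remaining items: Q1, Q2, Q4 (k = 3).
Σσᵢ² = 2.31 + 1.85 + 0.58 = 4.74
σ²_total = 4.74 + 2 × 0.93 = 6.60
α (item deleted) = (3/2)·(1 − 4.74/6.60) = 0.423

α = 0.423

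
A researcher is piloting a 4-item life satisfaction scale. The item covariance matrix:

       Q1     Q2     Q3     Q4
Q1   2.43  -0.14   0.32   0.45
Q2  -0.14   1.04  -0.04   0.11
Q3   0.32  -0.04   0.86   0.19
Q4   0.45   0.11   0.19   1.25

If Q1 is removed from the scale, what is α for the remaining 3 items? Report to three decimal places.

Remaining items: Q2, Q3, Q4 (k = 3).
Σσ²ᵢ = 1.04 + 0.86 + 1.25 = 3.15
σ²_T = 3.15 + 2 × 0.26 = 3.67
α (item deleted) = (3/2)·(1 − 3.15/3.67) = 0.213

α = 0.213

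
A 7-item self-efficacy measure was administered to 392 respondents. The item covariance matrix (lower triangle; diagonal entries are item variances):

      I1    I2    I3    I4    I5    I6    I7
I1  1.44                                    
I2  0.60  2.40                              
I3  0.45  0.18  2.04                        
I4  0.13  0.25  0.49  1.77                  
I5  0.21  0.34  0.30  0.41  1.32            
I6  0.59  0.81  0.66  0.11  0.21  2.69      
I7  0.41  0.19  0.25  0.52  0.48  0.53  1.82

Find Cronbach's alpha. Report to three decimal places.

sum of item variances = 1.44 + 2.40 + 2.04 + 1.77 + 1.32 + 2.69 + 1.82 = 13.48
Sum of off-diagonal covariances = 8.12
total variance = 13.48 + 2 × 8.12 = 29.72
α = (k/(k−1))·(1 − sum of item variances/total variance) = (7/6)·(1 − 13.48/29.72) = 0.638

Cronbach's alpha = 0.638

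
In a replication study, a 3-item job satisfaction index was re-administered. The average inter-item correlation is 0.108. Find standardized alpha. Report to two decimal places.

standardized alpha = 0.27

Standardized α = k·r̄ / (1 + (k−1)·r̄) = 3 × 0.108 / (1 + 2 × 0.108)
  = 0.3240 / 1.2160 = 0.27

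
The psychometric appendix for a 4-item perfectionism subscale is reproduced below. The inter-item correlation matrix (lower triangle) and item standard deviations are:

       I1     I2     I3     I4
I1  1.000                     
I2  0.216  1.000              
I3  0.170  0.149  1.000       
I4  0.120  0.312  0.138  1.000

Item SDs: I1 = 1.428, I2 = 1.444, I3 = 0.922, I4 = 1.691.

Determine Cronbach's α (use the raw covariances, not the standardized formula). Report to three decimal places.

Σσ²ᵢ = 1.428² + 1.444² + 0.922² + 1.691² = 7.8339
Covariances σ_ij = r_ij · s_i · s_j:
  σ(I1,I2) = 0.216 × 1.428 × 1.444 = 0.4454
  σ(I1,I3) = 0.170 × 1.428 × 0.922 = 0.2238
  σ(I1,I4) = 0.120 × 1.428 × 1.691 = 0.2898
  σ(I2,I3) = 0.149 × 1.444 × 0.922 = 0.1984
  σ(I2,I4) = 0.312 × 1.444 × 1.691 = 0.7618
  σ(I3,I4) = 0.138 × 0.922 × 1.691 = 0.2152
σ²_T = Σσ²ᵢ + 2·Σσ_ij = 7.8339 + 2 × 2.1344 = 12.1027
α = (4/3)·(1 − 7.8339/12.1027) = 0.470

α = 0.470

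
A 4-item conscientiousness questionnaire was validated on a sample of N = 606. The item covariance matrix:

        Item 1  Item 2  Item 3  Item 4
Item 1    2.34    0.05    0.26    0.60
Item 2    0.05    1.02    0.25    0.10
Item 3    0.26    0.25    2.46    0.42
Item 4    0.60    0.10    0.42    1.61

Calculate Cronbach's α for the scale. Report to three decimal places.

ΣVar(i) = 2.34 + 1.02 + 2.46 + 1.61 = 7.43
Σ_{i<j} σ_ij = 1.68
Var(T) = 7.43 + 2 × 1.68 = 10.79
α = (k/(k−1))·(1 − ΣVar(i)/Var(T)) = (4/3)·(1 − 7.43/10.79) = 0.415

α = 0.415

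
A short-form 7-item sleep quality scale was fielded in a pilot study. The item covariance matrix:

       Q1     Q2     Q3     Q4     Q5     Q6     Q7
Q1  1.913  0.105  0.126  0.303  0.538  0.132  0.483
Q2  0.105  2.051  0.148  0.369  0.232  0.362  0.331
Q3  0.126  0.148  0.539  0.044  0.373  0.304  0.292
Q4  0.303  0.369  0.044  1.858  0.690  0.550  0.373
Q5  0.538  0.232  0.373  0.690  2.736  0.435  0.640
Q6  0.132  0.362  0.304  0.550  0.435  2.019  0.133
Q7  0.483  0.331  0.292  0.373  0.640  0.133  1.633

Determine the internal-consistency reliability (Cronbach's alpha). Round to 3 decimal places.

α = 0.609

Σσ²ᵢ = 1.913 + 2.051 + 0.539 + 1.858 + 2.736 + 2.019 + 1.633 = 12.749
Sum of the distinct covariances = 6.963
σ²_total = 12.749 + 2 × 6.963 = 26.675
α = (k/(k−1))·(1 − Σσ²ᵢ/σ²_total) = (7/6)·(1 − 12.749/26.675) = 0.609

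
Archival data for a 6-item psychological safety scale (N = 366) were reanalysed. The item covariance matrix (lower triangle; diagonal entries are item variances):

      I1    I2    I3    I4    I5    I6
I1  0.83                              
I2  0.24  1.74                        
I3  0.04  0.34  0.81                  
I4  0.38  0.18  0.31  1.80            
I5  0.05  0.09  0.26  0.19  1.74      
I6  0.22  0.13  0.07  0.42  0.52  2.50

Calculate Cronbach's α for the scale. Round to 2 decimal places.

sum of item variances = 0.83 + 1.74 + 0.81 + 1.80 + 1.74 + 2.50 = 9.42
Sum of the distinct covariances = 3.44
σ²_total = 9.42 + 2 × 3.44 = 16.30
α = (k/(k−1))·(1 − sum of item variances/σ²_total) = (6/5)·(1 − 9.42/16.30) = 0.51

α = 0.51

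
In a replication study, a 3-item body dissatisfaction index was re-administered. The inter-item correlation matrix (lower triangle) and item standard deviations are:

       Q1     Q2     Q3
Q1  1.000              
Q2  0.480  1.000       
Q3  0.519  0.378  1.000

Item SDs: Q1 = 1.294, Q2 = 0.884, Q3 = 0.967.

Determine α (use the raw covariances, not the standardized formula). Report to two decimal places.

α = 0.71

Σσ²ᵢ = 1.294² + 0.884² + 0.967² = 3.3910
Covariances σ_ij = r_ij · s_i · s_j:
  σ(Q1,Q2) = 0.480 × 1.294 × 0.884 = 0.5491
  σ(Q1,Q3) = 0.519 × 1.294 × 0.967 = 0.6494
  σ(Q2,Q3) = 0.378 × 0.884 × 0.967 = 0.3231
σ²_T = Σσ²ᵢ + 2·Σσ_ij = 3.3910 + 2 × 1.5216 = 6.4342
α = (3/2)·(1 − 3.3910/6.4342) = 0.71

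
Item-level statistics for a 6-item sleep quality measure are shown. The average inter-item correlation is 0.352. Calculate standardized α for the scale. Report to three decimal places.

Standardized α = k·r̄ / (1 + (k−1)·r̄) = 6 × 0.352 / (1 + 5 × 0.352)
  = 2.1120 / 2.7600 = 0.765

α = 0.765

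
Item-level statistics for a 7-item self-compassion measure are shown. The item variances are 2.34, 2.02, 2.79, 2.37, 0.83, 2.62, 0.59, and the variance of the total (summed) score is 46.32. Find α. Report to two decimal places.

α = 0.83

sum of item variances = 2.34 + 2.02 + 2.79 + 2.37 + 0.83 + 2.62 + 0.59 = 13.56
α = (k/(k−1))·(1 − sum of item variances/total variance) = (7/6)·(1 − 13.56/46.32) = 0.83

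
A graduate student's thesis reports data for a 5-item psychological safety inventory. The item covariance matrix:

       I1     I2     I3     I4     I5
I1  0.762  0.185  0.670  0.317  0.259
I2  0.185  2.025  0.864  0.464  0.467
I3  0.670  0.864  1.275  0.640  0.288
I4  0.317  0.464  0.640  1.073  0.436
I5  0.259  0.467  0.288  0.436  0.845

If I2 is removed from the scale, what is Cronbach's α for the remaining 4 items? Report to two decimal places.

α = 0.76

Remaining items: I1, I3, I4, I5 (k = 4).
Σσ²ᵢ = 0.762 + 1.275 + 1.073 + 0.845 = 3.955
Var(T) = 3.955 + 2 × 2.610 = 9.175
α (item deleted) = (4/3)·(1 − 3.955/9.175) = 0.76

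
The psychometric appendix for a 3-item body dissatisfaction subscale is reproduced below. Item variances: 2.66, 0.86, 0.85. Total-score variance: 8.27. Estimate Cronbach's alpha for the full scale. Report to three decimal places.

Σσ²ᵢ = 2.66 + 0.86 + 0.85 = 4.37
α = (k/(k−1))·(1 − Σσ²ᵢ/Var(T)) = (3/2)·(1 − 4.37/8.27) = 0.707

Cronbach's alpha = 0.707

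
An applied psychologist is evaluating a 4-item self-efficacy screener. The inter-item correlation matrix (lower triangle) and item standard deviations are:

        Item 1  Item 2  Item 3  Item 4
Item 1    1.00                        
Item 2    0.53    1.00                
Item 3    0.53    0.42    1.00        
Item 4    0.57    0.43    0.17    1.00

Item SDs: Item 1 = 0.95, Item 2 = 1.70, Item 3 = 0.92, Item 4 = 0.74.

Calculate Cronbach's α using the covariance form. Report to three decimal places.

Σσ²ᵢ = 0.95² + 1.70² + 0.92² + 0.74² = 5.1865
Covariances σ_ij = r_ij · s_i · s_j:
  σ(Item 1,Item 2) = 0.53 × 0.95 × 1.70 = 0.8559
  σ(Item 1,Item 3) = 0.53 × 0.95 × 0.92 = 0.4632
  σ(Item 1,Item 4) = 0.57 × 0.95 × 0.74 = 0.4007
  σ(Item 2,Item 3) = 0.42 × 1.70 × 0.92 = 0.6569
  σ(Item 2,Item 4) = 0.43 × 1.70 × 0.74 = 0.5409
  σ(Item 3,Item 4) = 0.17 × 0.92 × 0.74 = 0.1157
σ²_T = Σσ²ᵢ + 2·Σσ_ij = 5.1865 + 2 × 3.0333 = 11.2531
α = (4/3)·(1 − 5.1865/11.2531) = 0.719

Cronbach's α = 0.719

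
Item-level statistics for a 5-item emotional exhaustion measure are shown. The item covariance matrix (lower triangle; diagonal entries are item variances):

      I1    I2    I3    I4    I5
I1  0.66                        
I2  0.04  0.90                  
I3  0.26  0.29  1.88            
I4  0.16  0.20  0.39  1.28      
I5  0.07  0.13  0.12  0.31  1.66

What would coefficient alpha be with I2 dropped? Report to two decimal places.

α = 0.43

Remaining items: I1, I3, I4, I5 (k = 4).
Σσ²ᵢ = 0.66 + 1.88 + 1.28 + 1.66 = 5.48
σ²_T = 5.48 + 2 × 1.31 = 8.10
α (item deleted) = (4/3)·(1 − 5.48/8.10) = 0.43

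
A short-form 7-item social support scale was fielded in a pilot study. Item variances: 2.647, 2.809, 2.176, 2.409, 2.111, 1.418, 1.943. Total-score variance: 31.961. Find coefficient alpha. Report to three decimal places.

sum of item variances = 2.647 + 2.809 + 2.176 + 2.409 + 2.111 + 1.418 + 1.943 = 15.513
α = (k/(k−1))·(1 − sum of item variances/σ²_T) = (7/6)·(1 − 15.513/31.961) = 0.600

coefficient alpha = 0.600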